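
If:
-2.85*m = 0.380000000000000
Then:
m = -0.13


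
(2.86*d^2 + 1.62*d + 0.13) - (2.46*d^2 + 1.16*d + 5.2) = 0.4*d^2 + 0.46*d - 5.07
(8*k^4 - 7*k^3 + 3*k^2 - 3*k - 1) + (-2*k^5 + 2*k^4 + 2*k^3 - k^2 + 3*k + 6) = -2*k^5 + 10*k^4 - 5*k^3 + 2*k^2 + 5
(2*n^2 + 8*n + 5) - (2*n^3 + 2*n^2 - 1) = -2*n^3 + 8*n + 6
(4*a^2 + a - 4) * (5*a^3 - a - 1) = 20*a^5 + 5*a^4 - 24*a^3 - 5*a^2 + 3*a + 4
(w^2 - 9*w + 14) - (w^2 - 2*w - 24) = 38 - 7*w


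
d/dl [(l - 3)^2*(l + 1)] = (l - 3)*(3*l - 1)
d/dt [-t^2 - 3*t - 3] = -2*t - 3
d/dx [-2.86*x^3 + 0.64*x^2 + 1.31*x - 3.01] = -8.58*x^2 + 1.28*x + 1.31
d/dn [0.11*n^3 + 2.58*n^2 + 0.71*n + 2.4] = 0.33*n^2 + 5.16*n + 0.71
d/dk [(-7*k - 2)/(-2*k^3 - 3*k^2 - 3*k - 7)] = (-28*k^3 - 33*k^2 - 12*k + 43)/(4*k^6 + 12*k^5 + 21*k^4 + 46*k^3 + 51*k^2 + 42*k + 49)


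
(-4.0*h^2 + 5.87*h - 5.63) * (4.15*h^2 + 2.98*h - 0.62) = -16.6*h^4 + 12.4405*h^3 - 3.3919*h^2 - 20.4168*h + 3.4906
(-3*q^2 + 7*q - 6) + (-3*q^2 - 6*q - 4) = -6*q^2 + q - 10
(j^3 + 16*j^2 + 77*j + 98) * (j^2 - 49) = j^5 + 16*j^4 + 28*j^3 - 686*j^2 - 3773*j - 4802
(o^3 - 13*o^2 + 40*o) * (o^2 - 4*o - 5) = o^5 - 17*o^4 + 87*o^3 - 95*o^2 - 200*o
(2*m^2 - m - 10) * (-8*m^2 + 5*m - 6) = -16*m^4 + 18*m^3 + 63*m^2 - 44*m + 60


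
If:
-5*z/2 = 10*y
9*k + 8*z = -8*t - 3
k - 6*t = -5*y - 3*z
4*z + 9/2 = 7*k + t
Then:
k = 283/899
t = -223/1798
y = 136/899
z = -544/899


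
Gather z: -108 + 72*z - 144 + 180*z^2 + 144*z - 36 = 180*z^2 + 216*z - 288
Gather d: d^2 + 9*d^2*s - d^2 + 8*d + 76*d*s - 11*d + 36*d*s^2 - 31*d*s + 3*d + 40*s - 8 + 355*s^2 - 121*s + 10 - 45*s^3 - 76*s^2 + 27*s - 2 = 9*d^2*s + d*(36*s^2 + 45*s) - 45*s^3 + 279*s^2 - 54*s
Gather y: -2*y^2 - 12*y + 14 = -2*y^2 - 12*y + 14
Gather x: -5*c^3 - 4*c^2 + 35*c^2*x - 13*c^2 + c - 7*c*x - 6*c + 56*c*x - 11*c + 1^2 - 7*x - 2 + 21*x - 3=-5*c^3 - 17*c^2 - 16*c + x*(35*c^2 + 49*c + 14) - 4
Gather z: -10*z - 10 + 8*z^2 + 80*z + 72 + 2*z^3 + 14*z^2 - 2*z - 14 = 2*z^3 + 22*z^2 + 68*z + 48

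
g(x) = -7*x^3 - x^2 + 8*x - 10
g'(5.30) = -592.49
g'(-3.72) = -275.17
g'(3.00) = -187.00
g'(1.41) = -36.57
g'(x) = -21*x^2 - 2*x + 8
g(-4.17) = 446.83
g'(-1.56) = -39.99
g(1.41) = -20.33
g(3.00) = -184.00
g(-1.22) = -8.54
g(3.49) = -291.82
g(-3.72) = 306.75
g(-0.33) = -12.50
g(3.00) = -184.00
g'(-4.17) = -348.83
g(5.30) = -1037.83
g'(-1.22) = -20.82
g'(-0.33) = 6.37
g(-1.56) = 1.66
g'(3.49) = -254.76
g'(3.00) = -187.00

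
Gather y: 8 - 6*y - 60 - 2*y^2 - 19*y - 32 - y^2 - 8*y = -3*y^2 - 33*y - 84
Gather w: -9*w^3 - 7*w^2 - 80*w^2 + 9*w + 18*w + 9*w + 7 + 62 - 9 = -9*w^3 - 87*w^2 + 36*w + 60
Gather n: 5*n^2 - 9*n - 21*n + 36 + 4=5*n^2 - 30*n + 40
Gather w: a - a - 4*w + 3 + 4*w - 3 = 0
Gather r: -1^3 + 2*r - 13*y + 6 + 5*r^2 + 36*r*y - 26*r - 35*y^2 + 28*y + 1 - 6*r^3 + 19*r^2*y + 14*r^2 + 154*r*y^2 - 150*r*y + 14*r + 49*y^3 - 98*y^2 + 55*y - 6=-6*r^3 + r^2*(19*y + 19) + r*(154*y^2 - 114*y - 10) + 49*y^3 - 133*y^2 + 70*y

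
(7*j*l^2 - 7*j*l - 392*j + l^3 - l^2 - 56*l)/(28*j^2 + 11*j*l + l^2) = (l^2 - l - 56)/(4*j + l)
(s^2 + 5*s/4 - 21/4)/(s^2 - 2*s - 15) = (s - 7/4)/(s - 5)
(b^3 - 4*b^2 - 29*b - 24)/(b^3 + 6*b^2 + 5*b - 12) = (b^2 - 7*b - 8)/(b^2 + 3*b - 4)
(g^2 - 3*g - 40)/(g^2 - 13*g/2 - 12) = 2*(g + 5)/(2*g + 3)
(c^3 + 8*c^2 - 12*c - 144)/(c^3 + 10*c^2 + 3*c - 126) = (c^2 + 2*c - 24)/(c^2 + 4*c - 21)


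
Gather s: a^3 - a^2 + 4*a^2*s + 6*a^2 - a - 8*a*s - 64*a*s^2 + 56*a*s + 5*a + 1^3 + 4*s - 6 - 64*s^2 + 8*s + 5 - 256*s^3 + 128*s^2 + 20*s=a^3 + 5*a^2 + 4*a - 256*s^3 + s^2*(64 - 64*a) + s*(4*a^2 + 48*a + 32)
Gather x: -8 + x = x - 8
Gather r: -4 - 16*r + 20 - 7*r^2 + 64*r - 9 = -7*r^2 + 48*r + 7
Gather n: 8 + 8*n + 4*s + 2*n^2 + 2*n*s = 2*n^2 + n*(2*s + 8) + 4*s + 8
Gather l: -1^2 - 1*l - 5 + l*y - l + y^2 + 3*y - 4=l*(y - 2) + y^2 + 3*y - 10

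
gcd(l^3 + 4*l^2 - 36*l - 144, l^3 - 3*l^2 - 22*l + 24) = l^2 - 2*l - 24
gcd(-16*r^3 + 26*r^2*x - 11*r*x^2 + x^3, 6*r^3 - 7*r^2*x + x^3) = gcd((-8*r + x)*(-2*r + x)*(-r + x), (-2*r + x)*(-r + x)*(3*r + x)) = 2*r^2 - 3*r*x + x^2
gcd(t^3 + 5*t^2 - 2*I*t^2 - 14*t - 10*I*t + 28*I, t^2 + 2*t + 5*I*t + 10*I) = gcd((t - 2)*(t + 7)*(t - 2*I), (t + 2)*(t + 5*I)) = 1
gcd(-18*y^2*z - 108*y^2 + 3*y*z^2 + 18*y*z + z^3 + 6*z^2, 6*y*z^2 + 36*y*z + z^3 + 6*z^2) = 6*y*z + 36*y + z^2 + 6*z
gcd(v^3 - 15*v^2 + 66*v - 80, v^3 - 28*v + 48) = v - 2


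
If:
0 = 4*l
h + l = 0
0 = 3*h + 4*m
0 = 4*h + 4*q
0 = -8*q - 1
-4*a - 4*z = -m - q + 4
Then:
No Solution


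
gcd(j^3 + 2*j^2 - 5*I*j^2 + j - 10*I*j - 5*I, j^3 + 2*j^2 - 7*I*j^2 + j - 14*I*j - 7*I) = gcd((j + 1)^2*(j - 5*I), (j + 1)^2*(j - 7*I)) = j^2 + 2*j + 1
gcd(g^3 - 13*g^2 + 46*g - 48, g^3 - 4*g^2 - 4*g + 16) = g - 2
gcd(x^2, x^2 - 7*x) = x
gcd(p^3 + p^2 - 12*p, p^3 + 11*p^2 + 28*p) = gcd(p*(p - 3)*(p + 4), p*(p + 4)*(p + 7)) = p^2 + 4*p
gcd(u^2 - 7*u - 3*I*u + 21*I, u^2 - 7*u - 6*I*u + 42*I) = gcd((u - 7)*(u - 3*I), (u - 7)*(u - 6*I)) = u - 7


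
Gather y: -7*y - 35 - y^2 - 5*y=-y^2 - 12*y - 35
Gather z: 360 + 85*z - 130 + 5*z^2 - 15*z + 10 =5*z^2 + 70*z + 240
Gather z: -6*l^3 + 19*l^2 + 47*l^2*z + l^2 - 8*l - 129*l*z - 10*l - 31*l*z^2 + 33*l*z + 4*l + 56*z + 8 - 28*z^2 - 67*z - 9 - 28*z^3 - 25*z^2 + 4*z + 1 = -6*l^3 + 20*l^2 - 14*l - 28*z^3 + z^2*(-31*l - 53) + z*(47*l^2 - 96*l - 7)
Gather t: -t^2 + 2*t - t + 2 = -t^2 + t + 2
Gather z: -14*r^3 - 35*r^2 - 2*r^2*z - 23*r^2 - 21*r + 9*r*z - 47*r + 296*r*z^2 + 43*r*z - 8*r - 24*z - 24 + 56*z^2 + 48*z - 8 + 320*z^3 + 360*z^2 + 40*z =-14*r^3 - 58*r^2 - 76*r + 320*z^3 + z^2*(296*r + 416) + z*(-2*r^2 + 52*r + 64) - 32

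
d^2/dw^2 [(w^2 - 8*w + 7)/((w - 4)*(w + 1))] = 2*(-5*w^3 + 33*w^2 - 159*w + 203)/(w^6 - 9*w^5 + 15*w^4 + 45*w^3 - 60*w^2 - 144*w - 64)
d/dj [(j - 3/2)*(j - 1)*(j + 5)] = 3*j^2 + 5*j - 11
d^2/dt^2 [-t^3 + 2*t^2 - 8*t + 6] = 4 - 6*t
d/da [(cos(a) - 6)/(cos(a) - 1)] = -5*sin(a)/(cos(a) - 1)^2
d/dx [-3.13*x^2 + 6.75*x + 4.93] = 6.75 - 6.26*x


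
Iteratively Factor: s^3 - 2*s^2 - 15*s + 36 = (s - 3)*(s^2 + s - 12) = (s - 3)*(s + 4)*(s - 3)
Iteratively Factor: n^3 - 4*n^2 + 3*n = (n)*(n^2 - 4*n + 3) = n*(n - 1)*(n - 3)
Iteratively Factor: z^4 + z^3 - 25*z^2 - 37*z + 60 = (z - 1)*(z^3 + 2*z^2 - 23*z - 60) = (z - 1)*(z + 3)*(z^2 - z - 20) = (z - 5)*(z - 1)*(z + 3)*(z + 4)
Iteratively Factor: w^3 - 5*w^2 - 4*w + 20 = (w - 5)*(w^2 - 4) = (w - 5)*(w + 2)*(w - 2)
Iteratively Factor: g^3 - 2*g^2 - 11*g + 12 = (g - 4)*(g^2 + 2*g - 3) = (g - 4)*(g - 1)*(g + 3)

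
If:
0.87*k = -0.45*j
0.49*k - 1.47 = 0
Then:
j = -5.80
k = 3.00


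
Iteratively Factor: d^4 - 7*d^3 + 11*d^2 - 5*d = (d - 1)*(d^3 - 6*d^2 + 5*d) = (d - 1)^2*(d^2 - 5*d) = d*(d - 1)^2*(d - 5)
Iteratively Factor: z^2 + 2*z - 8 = (z - 2)*(z + 4)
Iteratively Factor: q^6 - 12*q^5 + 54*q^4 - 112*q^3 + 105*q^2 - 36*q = (q)*(q^5 - 12*q^4 + 54*q^3 - 112*q^2 + 105*q - 36) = q*(q - 1)*(q^4 - 11*q^3 + 43*q^2 - 69*q + 36) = q*(q - 4)*(q - 1)*(q^3 - 7*q^2 + 15*q - 9) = q*(q - 4)*(q - 1)^2*(q^2 - 6*q + 9) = q*(q - 4)*(q - 3)*(q - 1)^2*(q - 3)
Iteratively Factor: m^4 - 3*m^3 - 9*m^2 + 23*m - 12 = (m + 3)*(m^3 - 6*m^2 + 9*m - 4) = (m - 4)*(m + 3)*(m^2 - 2*m + 1) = (m - 4)*(m - 1)*(m + 3)*(m - 1)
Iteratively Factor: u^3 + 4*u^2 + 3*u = (u)*(u^2 + 4*u + 3) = u*(u + 3)*(u + 1)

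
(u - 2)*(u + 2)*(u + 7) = u^3 + 7*u^2 - 4*u - 28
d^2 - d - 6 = (d - 3)*(d + 2)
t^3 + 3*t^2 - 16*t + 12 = (t - 2)*(t - 1)*(t + 6)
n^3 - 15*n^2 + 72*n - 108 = (n - 6)^2*(n - 3)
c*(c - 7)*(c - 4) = c^3 - 11*c^2 + 28*c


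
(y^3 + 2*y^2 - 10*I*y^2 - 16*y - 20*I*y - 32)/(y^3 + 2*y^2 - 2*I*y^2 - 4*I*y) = (y - 8*I)/y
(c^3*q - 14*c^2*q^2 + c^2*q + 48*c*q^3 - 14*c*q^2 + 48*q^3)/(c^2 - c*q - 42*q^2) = q*(-c^3 + 14*c^2*q - c^2 - 48*c*q^2 + 14*c*q - 48*q^2)/(-c^2 + c*q + 42*q^2)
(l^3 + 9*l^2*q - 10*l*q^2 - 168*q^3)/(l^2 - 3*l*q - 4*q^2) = (l^2 + 13*l*q + 42*q^2)/(l + q)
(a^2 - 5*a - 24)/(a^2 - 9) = (a - 8)/(a - 3)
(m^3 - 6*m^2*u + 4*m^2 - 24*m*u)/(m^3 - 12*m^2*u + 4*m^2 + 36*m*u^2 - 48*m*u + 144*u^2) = m/(m - 6*u)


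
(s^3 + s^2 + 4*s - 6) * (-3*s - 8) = -3*s^4 - 11*s^3 - 20*s^2 - 14*s + 48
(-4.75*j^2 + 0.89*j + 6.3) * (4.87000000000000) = -23.1325*j^2 + 4.3343*j + 30.681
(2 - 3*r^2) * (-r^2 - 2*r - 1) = 3*r^4 + 6*r^3 + r^2 - 4*r - 2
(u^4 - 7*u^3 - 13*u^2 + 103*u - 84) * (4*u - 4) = 4*u^5 - 32*u^4 - 24*u^3 + 464*u^2 - 748*u + 336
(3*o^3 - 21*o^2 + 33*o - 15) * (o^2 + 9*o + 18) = 3*o^5 + 6*o^4 - 102*o^3 - 96*o^2 + 459*o - 270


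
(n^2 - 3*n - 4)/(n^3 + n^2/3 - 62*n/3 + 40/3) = 3*(n + 1)/(3*n^2 + 13*n - 10)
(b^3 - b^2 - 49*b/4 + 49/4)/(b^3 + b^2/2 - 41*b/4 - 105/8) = 2*(2*b^2 + 5*b - 7)/(4*b^2 + 16*b + 15)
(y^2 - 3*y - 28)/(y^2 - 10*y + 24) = (y^2 - 3*y - 28)/(y^2 - 10*y + 24)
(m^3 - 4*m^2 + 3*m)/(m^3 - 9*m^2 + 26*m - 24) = m*(m - 1)/(m^2 - 6*m + 8)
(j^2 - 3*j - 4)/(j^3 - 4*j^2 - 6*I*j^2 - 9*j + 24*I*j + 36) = (j + 1)/(j^2 - 6*I*j - 9)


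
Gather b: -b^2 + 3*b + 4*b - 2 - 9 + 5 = -b^2 + 7*b - 6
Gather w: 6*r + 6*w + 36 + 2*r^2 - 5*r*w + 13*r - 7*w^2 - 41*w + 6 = 2*r^2 + 19*r - 7*w^2 + w*(-5*r - 35) + 42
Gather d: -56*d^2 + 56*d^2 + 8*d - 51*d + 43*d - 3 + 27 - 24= 0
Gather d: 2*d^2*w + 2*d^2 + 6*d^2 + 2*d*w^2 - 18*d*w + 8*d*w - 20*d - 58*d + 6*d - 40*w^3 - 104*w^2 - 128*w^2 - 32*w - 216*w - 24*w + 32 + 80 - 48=d^2*(2*w + 8) + d*(2*w^2 - 10*w - 72) - 40*w^3 - 232*w^2 - 272*w + 64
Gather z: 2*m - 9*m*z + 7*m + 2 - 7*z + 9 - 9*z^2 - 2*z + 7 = 9*m - 9*z^2 + z*(-9*m - 9) + 18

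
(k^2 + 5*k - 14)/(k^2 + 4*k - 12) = (k + 7)/(k + 6)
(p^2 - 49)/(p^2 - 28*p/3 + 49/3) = 3*(p + 7)/(3*p - 7)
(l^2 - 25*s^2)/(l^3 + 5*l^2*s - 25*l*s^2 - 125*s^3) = 1/(l + 5*s)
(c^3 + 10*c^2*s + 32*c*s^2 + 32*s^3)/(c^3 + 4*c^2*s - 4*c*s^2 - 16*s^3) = (-c - 4*s)/(-c + 2*s)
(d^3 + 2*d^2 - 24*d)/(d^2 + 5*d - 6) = d*(d - 4)/(d - 1)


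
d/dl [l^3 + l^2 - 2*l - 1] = 3*l^2 + 2*l - 2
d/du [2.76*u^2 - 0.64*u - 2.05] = 5.52*u - 0.64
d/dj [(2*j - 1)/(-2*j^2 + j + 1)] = (-4*j^2 + 2*j + (2*j - 1)*(4*j - 1) + 2)/(-2*j^2 + j + 1)^2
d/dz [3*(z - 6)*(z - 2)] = 6*z - 24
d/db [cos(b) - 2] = -sin(b)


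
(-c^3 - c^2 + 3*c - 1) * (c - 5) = -c^4 + 4*c^3 + 8*c^2 - 16*c + 5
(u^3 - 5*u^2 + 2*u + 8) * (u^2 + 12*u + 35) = u^5 + 7*u^4 - 23*u^3 - 143*u^2 + 166*u + 280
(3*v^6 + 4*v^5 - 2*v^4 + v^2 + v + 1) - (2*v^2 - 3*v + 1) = 3*v^6 + 4*v^5 - 2*v^4 - v^2 + 4*v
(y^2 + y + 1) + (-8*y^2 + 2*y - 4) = -7*y^2 + 3*y - 3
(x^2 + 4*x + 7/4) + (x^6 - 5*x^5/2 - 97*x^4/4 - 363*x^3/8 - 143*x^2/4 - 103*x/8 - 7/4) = x^6 - 5*x^5/2 - 97*x^4/4 - 363*x^3/8 - 139*x^2/4 - 71*x/8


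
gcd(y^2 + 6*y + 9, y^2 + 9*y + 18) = y + 3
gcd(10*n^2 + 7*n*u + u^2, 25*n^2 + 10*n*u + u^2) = 5*n + u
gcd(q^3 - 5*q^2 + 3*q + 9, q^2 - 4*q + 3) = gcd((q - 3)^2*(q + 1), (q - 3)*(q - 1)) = q - 3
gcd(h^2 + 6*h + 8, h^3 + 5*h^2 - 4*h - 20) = h + 2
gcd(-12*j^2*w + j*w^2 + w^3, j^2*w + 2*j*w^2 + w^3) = w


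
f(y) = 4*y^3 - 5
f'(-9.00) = 972.00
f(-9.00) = -2921.00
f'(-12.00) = 1728.00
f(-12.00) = -6917.00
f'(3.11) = 116.07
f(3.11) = 115.32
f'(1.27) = 19.35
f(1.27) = 3.19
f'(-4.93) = 291.66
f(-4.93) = -484.29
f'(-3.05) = 111.63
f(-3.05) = -118.49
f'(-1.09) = 14.26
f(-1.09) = -10.18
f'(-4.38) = 230.21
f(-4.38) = -341.11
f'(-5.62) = 379.01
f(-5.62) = -715.02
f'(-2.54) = 77.42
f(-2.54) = -70.55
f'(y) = 12*y^2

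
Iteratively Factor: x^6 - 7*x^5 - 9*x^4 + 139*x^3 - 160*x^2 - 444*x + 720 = (x - 3)*(x^5 - 4*x^4 - 21*x^3 + 76*x^2 + 68*x - 240) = (x - 3)*(x + 4)*(x^4 - 8*x^3 + 11*x^2 + 32*x - 60) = (x - 5)*(x - 3)*(x + 4)*(x^3 - 3*x^2 - 4*x + 12) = (x - 5)*(x - 3)*(x + 2)*(x + 4)*(x^2 - 5*x + 6) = (x - 5)*(x - 3)*(x - 2)*(x + 2)*(x + 4)*(x - 3)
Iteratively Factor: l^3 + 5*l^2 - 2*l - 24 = (l - 2)*(l^2 + 7*l + 12) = (l - 2)*(l + 4)*(l + 3)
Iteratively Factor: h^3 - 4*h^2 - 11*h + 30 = (h - 2)*(h^2 - 2*h - 15) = (h - 2)*(h + 3)*(h - 5)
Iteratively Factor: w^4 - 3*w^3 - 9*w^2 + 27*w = (w - 3)*(w^3 - 9*w) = (w - 3)^2*(w^2 + 3*w) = (w - 3)^2*(w + 3)*(w)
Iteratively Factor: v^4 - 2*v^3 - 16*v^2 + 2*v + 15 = (v - 1)*(v^3 - v^2 - 17*v - 15) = (v - 1)*(v + 1)*(v^2 - 2*v - 15) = (v - 5)*(v - 1)*(v + 1)*(v + 3)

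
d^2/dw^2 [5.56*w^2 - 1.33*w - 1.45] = 11.1200000000000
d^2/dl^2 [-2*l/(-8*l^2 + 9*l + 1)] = 4*(-l*(16*l - 9)^2 + 3*(3 - 8*l)*(-8*l^2 + 9*l + 1))/(-8*l^2 + 9*l + 1)^3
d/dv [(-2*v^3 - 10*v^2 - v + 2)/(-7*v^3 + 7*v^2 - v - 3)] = (-84*v^4 - 10*v^3 + 77*v^2 + 32*v + 5)/(49*v^6 - 98*v^5 + 63*v^4 + 28*v^3 - 41*v^2 + 6*v + 9)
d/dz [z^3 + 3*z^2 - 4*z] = 3*z^2 + 6*z - 4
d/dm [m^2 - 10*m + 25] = 2*m - 10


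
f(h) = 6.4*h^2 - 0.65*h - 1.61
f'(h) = 12.8*h - 0.65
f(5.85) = 213.61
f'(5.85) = 74.23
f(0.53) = -0.16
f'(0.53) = 6.13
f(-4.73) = 144.65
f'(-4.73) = -61.19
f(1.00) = 4.14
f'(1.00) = 12.15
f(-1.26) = 9.37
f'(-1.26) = -16.78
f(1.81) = 18.18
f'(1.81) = 22.52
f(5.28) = 173.38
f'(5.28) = 66.93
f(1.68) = 15.36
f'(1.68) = 20.85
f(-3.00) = 57.94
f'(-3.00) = -39.05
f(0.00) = -1.61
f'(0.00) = -0.65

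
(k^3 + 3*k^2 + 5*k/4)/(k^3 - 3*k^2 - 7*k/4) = (2*k + 5)/(2*k - 7)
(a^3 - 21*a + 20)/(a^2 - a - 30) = (a^2 - 5*a + 4)/(a - 6)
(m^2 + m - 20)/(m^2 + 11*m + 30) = (m - 4)/(m + 6)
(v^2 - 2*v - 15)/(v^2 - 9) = (v - 5)/(v - 3)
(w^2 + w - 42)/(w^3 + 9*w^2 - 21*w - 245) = (w - 6)/(w^2 + 2*w - 35)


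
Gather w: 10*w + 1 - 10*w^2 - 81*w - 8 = -10*w^2 - 71*w - 7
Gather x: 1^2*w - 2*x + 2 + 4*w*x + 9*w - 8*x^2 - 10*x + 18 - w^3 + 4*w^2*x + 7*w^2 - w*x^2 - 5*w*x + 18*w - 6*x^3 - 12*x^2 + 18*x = -w^3 + 7*w^2 + 28*w - 6*x^3 + x^2*(-w - 20) + x*(4*w^2 - w + 6) + 20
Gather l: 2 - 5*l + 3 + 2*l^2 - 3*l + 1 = 2*l^2 - 8*l + 6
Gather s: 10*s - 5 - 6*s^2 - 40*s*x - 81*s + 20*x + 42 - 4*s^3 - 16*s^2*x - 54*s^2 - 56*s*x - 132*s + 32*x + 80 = -4*s^3 + s^2*(-16*x - 60) + s*(-96*x - 203) + 52*x + 117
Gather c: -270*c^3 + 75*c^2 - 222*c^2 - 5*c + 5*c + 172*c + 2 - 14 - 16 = -270*c^3 - 147*c^2 + 172*c - 28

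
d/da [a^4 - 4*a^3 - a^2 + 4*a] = 4*a^3 - 12*a^2 - 2*a + 4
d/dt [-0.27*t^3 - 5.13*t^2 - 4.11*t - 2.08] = -0.81*t^2 - 10.26*t - 4.11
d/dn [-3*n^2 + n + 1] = 1 - 6*n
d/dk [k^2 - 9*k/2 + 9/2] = 2*k - 9/2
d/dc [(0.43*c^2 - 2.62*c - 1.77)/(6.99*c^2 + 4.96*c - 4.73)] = (20.4466*c^2 + 20.6768*c + 21.1718)/(48.8601*c^4 + 69.3408*c^3 - 41.5238*c^2 - 46.9216*c + 22.3729)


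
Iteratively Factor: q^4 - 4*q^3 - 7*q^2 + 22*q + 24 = (q - 3)*(q^3 - q^2 - 10*q - 8) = (q - 3)*(q + 2)*(q^2 - 3*q - 4) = (q - 4)*(q - 3)*(q + 2)*(q + 1)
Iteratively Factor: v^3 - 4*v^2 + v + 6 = (v + 1)*(v^2 - 5*v + 6) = (v - 3)*(v + 1)*(v - 2)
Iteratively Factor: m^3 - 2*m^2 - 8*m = (m)*(m^2 - 2*m - 8) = m*(m + 2)*(m - 4)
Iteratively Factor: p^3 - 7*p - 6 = (p + 2)*(p^2 - 2*p - 3) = (p - 3)*(p + 2)*(p + 1)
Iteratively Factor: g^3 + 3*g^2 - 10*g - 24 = (g + 4)*(g^2 - g - 6) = (g + 2)*(g + 4)*(g - 3)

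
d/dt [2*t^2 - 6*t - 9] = 4*t - 6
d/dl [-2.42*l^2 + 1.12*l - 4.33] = 1.12 - 4.84*l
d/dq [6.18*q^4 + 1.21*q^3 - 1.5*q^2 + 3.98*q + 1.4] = 24.72*q^3 + 3.63*q^2 - 3.0*q + 3.98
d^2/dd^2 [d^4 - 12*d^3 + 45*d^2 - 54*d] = 12*d^2 - 72*d + 90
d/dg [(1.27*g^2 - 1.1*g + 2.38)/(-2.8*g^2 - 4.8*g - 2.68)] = (-9.176*g^2 + 6.5208*g + 14.372)/(7.84*g^4 + 26.88*g^3 + 38.048*g^2 + 25.728*g + 7.1824)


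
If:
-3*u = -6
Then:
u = 2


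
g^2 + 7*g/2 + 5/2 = (g + 1)*(g + 5/2)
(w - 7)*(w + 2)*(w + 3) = w^3 - 2*w^2 - 29*w - 42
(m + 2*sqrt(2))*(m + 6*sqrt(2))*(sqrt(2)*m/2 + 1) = sqrt(2)*m^3/2 + 9*m^2 + 20*sqrt(2)*m + 24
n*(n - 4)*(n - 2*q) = n^3 - 2*n^2*q - 4*n^2 + 8*n*q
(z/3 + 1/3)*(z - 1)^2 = z^3/3 - z^2/3 - z/3 + 1/3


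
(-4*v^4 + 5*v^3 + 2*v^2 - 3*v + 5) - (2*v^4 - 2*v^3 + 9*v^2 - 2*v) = -6*v^4 + 7*v^3 - 7*v^2 - v + 5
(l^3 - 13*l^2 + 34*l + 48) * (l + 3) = l^4 - 10*l^3 - 5*l^2 + 150*l + 144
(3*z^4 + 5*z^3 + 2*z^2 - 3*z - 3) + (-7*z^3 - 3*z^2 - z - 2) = 3*z^4 - 2*z^3 - z^2 - 4*z - 5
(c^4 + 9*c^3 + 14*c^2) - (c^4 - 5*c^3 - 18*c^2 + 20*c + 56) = 14*c^3 + 32*c^2 - 20*c - 56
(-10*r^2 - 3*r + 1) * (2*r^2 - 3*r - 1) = -20*r^4 + 24*r^3 + 21*r^2 - 1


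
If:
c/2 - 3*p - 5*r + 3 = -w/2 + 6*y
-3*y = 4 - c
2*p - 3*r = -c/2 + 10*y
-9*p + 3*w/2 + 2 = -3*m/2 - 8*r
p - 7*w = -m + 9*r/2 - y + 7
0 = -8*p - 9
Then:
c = 12898/6607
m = -179283/13214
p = -9/8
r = 48911/26428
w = -115919/26428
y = -4510/6607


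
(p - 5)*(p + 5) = p^2 - 25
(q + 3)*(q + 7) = q^2 + 10*q + 21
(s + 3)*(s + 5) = s^2 + 8*s + 15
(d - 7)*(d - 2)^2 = d^3 - 11*d^2 + 32*d - 28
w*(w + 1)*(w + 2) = w^3 + 3*w^2 + 2*w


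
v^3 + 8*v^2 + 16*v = v*(v + 4)^2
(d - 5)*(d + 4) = d^2 - d - 20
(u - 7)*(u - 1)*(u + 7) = u^3 - u^2 - 49*u + 49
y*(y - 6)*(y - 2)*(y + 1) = y^4 - 7*y^3 + 4*y^2 + 12*y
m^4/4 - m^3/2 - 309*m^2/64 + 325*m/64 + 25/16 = (m/4 + 1)*(m - 5)*(m - 5/4)*(m + 1/4)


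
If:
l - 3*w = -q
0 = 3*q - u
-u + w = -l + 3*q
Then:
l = 17*w/7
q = 4*w/7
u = 12*w/7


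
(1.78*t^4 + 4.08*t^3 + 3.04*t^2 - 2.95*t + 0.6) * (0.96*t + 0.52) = 1.7088*t^5 + 4.8424*t^4 + 5.04*t^3 - 1.2512*t^2 - 0.958*t + 0.312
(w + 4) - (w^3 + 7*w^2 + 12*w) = -w^3 - 7*w^2 - 11*w + 4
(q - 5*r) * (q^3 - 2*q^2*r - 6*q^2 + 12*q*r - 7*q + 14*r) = q^4 - 7*q^3*r - 6*q^3 + 10*q^2*r^2 + 42*q^2*r - 7*q^2 - 60*q*r^2 + 49*q*r - 70*r^2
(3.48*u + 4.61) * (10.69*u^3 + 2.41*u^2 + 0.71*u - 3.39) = 37.2012*u^4 + 57.6677*u^3 + 13.5809*u^2 - 8.5241*u - 15.6279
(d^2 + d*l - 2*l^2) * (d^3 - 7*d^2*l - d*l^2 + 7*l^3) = d^5 - 6*d^4*l - 10*d^3*l^2 + 20*d^2*l^3 + 9*d*l^4 - 14*l^5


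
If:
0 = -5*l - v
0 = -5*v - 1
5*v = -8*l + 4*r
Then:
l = 1/25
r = -17/100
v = -1/5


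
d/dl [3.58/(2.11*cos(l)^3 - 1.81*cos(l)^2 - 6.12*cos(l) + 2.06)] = (22.6614*cos(l)^2 - 12.9596*cos(l) - 21.9096)*sin(l)/(2.11*cos(l)^3 - 1.81*cos(l)^2 - 6.12*cos(l) + 2.06)^2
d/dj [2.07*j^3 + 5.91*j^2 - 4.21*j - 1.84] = 6.21*j^2 + 11.82*j - 4.21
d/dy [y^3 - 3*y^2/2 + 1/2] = 3*y*(y - 1)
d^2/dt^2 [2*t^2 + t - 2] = 4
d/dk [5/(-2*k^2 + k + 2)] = 5*(4*k - 1)/(-2*k^2 + k + 2)^2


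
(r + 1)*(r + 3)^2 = r^3 + 7*r^2 + 15*r + 9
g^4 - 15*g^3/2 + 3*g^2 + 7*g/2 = g*(g - 7)*(g - 1)*(g + 1/2)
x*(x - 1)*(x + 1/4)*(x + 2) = x^4 + 5*x^3/4 - 7*x^2/4 - x/2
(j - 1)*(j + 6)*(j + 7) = j^3 + 12*j^2 + 29*j - 42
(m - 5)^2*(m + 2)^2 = m^4 - 6*m^3 - 11*m^2 + 60*m + 100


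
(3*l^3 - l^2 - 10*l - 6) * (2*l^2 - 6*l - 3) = 6*l^5 - 20*l^4 - 23*l^3 + 51*l^2 + 66*l + 18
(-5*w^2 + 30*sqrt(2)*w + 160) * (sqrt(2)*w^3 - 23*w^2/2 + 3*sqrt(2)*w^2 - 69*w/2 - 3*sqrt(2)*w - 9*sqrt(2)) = -5*sqrt(2)*w^5 - 15*sqrt(2)*w^4 + 235*w^4/2 - 170*sqrt(2)*w^3 + 705*w^3/2 - 2020*w^2 - 510*sqrt(2)*w^2 - 6060*w - 480*sqrt(2)*w - 1440*sqrt(2)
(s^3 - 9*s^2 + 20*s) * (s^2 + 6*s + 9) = s^5 - 3*s^4 - 25*s^3 + 39*s^2 + 180*s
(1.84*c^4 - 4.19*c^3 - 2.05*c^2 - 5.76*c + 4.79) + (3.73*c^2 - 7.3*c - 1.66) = 1.84*c^4 - 4.19*c^3 + 1.68*c^2 - 13.06*c + 3.13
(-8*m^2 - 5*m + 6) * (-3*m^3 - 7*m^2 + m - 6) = 24*m^5 + 71*m^4 + 9*m^3 + m^2 + 36*m - 36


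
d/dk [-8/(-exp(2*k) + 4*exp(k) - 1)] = 16*(2 - exp(k))*exp(k)/(exp(2*k) - 4*exp(k) + 1)^2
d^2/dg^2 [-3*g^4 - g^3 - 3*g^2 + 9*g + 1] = -36*g^2 - 6*g - 6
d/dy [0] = 0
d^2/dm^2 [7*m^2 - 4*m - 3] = 14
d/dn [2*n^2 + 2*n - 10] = 4*n + 2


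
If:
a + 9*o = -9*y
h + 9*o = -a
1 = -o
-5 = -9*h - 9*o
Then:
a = 67/9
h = 14/9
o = -1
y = 14/81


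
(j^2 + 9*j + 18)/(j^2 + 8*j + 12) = (j + 3)/(j + 2)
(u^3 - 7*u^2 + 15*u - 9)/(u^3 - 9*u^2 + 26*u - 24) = (u^2 - 4*u + 3)/(u^2 - 6*u + 8)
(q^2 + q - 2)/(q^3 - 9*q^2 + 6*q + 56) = (q - 1)/(q^2 - 11*q + 28)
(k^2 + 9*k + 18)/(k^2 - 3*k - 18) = (k + 6)/(k - 6)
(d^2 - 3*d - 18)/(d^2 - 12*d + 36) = (d + 3)/(d - 6)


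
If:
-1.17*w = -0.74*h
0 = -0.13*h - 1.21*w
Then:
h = 0.00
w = 0.00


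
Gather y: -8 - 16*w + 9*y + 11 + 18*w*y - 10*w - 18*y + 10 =-26*w + y*(18*w - 9) + 13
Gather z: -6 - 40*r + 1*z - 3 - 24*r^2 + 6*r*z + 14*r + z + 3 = -24*r^2 - 26*r + z*(6*r + 2) - 6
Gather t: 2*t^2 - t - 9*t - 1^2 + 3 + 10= 2*t^2 - 10*t + 12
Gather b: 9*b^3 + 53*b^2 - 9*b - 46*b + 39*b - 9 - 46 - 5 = 9*b^3 + 53*b^2 - 16*b - 60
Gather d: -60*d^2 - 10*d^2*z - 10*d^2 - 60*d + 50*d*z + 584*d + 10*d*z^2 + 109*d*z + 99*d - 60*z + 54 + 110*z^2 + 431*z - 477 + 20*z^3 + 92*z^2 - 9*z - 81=d^2*(-10*z - 70) + d*(10*z^2 + 159*z + 623) + 20*z^3 + 202*z^2 + 362*z - 504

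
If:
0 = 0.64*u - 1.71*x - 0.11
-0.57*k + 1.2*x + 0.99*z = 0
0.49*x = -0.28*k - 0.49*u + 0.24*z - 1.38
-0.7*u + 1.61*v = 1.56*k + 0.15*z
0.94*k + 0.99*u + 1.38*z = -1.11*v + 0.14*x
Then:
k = 0.42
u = -1.78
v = -0.26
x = -0.73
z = 1.12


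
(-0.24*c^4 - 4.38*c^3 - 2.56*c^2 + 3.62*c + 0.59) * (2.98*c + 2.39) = -0.7152*c^5 - 13.626*c^4 - 18.097*c^3 + 4.6692*c^2 + 10.41*c + 1.4101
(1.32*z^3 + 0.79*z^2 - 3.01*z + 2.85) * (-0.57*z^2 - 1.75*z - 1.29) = -0.7524*z^5 - 2.7603*z^4 - 1.3696*z^3 + 2.6239*z^2 - 1.1046*z - 3.6765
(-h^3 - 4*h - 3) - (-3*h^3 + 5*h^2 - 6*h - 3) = 2*h^3 - 5*h^2 + 2*h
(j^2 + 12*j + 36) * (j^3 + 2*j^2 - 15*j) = j^5 + 14*j^4 + 45*j^3 - 108*j^2 - 540*j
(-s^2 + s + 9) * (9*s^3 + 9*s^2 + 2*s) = -9*s^5 + 88*s^3 + 83*s^2 + 18*s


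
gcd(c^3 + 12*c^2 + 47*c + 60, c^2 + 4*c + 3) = c + 3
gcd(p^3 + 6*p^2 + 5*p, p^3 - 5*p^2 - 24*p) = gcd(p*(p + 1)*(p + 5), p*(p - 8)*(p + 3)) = p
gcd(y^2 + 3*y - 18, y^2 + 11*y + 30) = y + 6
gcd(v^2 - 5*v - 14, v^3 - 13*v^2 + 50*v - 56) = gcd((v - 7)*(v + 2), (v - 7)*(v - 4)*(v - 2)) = v - 7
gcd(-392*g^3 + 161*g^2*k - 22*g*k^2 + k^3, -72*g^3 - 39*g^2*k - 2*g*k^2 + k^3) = 8*g - k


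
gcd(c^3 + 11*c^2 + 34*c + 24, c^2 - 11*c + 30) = 1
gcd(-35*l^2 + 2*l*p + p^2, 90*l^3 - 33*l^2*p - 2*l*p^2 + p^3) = -5*l + p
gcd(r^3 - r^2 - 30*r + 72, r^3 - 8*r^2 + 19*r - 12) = r^2 - 7*r + 12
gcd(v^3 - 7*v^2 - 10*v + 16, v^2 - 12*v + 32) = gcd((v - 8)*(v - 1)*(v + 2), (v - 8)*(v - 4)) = v - 8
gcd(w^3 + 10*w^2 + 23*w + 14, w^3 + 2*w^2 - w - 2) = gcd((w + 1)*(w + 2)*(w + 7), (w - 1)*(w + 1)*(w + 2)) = w^2 + 3*w + 2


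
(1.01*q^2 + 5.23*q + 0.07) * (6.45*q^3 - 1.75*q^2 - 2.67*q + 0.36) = 6.5145*q^5 + 31.966*q^4 - 11.3977*q^3 - 13.723*q^2 + 1.6959*q + 0.0252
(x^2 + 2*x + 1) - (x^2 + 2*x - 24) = 25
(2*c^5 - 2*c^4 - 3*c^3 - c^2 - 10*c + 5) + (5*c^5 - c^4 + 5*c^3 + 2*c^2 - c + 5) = 7*c^5 - 3*c^4 + 2*c^3 + c^2 - 11*c + 10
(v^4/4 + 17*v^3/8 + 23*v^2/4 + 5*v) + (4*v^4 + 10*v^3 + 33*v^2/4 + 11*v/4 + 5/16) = 17*v^4/4 + 97*v^3/8 + 14*v^2 + 31*v/4 + 5/16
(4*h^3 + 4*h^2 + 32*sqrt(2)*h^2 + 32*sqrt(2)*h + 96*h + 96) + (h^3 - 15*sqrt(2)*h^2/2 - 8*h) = 5*h^3 + 4*h^2 + 49*sqrt(2)*h^2/2 + 32*sqrt(2)*h + 88*h + 96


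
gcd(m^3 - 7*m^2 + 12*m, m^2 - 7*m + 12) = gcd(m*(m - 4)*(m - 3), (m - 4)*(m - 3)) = m^2 - 7*m + 12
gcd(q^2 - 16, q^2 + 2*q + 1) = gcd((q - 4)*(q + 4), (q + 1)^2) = 1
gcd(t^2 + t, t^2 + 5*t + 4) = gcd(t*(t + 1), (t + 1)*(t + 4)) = t + 1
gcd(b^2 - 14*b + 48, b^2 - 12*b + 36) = b - 6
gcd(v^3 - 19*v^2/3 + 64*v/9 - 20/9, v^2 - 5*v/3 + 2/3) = v - 2/3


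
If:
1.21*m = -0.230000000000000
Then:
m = -0.19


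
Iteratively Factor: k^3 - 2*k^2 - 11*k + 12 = (k - 4)*(k^2 + 2*k - 3) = (k - 4)*(k - 1)*(k + 3)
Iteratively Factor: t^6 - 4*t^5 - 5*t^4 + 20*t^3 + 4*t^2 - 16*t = (t - 4)*(t^5 - 5*t^3 + 4*t) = (t - 4)*(t + 1)*(t^4 - t^3 - 4*t^2 + 4*t) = (t - 4)*(t + 1)*(t + 2)*(t^3 - 3*t^2 + 2*t) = t*(t - 4)*(t + 1)*(t + 2)*(t^2 - 3*t + 2) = t*(t - 4)*(t - 2)*(t + 1)*(t + 2)*(t - 1)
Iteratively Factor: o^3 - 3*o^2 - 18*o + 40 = (o - 5)*(o^2 + 2*o - 8) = (o - 5)*(o + 4)*(o - 2)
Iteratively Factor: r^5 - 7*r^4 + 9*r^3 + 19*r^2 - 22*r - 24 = (r - 3)*(r^4 - 4*r^3 - 3*r^2 + 10*r + 8) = (r - 3)*(r - 2)*(r^3 - 2*r^2 - 7*r - 4) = (r - 3)*(r - 2)*(r + 1)*(r^2 - 3*r - 4) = (r - 3)*(r - 2)*(r + 1)^2*(r - 4)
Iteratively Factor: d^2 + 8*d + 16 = (d + 4)*(d + 4)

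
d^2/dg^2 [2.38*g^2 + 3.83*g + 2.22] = 4.76000000000000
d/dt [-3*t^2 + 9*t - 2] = 9 - 6*t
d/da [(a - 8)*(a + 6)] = 2*a - 2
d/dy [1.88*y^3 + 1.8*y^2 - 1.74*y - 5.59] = 5.64*y^2 + 3.6*y - 1.74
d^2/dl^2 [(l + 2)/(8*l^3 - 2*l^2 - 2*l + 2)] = ((l + 2)*(-12*l^2 + 2*l + 1)^2 + (-12*l^2 + 2*l - (l + 2)*(12*l - 1) + 1)*(4*l^3 - l^2 - l + 1))/(4*l^3 - l^2 - l + 1)^3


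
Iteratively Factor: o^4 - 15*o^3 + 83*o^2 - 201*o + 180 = (o - 4)*(o^3 - 11*o^2 + 39*o - 45) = (o - 4)*(o - 3)*(o^2 - 8*o + 15) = (o - 4)*(o - 3)^2*(o - 5)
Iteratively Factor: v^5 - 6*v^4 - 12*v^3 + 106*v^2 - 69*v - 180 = (v + 4)*(v^4 - 10*v^3 + 28*v^2 - 6*v - 45) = (v - 3)*(v + 4)*(v^3 - 7*v^2 + 7*v + 15) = (v - 3)^2*(v + 4)*(v^2 - 4*v - 5) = (v - 3)^2*(v + 1)*(v + 4)*(v - 5)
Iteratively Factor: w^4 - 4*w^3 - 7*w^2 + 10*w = (w)*(w^3 - 4*w^2 - 7*w + 10) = w*(w - 5)*(w^2 + w - 2) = w*(w - 5)*(w - 1)*(w + 2)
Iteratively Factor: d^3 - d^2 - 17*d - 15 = (d + 3)*(d^2 - 4*d - 5) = (d + 1)*(d + 3)*(d - 5)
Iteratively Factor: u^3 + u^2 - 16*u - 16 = (u - 4)*(u^2 + 5*u + 4) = (u - 4)*(u + 1)*(u + 4)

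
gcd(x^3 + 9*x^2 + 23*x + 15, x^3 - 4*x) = 1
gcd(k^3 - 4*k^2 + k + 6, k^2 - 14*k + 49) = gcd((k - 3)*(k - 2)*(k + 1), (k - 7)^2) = 1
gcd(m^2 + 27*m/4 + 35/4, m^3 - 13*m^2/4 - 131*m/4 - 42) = m + 7/4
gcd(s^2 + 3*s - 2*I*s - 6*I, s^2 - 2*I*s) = s - 2*I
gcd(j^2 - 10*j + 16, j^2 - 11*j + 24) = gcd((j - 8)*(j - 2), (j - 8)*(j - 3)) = j - 8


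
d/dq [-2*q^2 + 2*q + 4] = 2 - 4*q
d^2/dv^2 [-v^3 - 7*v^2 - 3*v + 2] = -6*v - 14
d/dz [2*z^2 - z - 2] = 4*z - 1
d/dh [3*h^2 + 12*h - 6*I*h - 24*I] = 6*h + 12 - 6*I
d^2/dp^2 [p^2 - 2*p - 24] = 2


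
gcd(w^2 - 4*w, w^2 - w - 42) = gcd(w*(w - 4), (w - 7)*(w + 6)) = 1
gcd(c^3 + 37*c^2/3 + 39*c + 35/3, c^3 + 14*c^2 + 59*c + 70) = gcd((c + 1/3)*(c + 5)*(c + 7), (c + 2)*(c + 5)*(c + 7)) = c^2 + 12*c + 35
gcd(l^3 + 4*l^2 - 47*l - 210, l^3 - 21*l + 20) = l + 5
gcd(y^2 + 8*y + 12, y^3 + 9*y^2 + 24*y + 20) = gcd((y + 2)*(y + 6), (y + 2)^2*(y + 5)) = y + 2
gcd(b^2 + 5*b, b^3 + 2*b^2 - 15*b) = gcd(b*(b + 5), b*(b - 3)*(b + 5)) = b^2 + 5*b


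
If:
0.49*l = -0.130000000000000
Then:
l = -0.27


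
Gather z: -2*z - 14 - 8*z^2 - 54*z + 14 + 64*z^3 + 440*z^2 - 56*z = 64*z^3 + 432*z^2 - 112*z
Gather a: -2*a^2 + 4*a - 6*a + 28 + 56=-2*a^2 - 2*a + 84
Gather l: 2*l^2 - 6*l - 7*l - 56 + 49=2*l^2 - 13*l - 7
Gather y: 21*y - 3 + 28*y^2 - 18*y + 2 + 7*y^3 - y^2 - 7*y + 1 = 7*y^3 + 27*y^2 - 4*y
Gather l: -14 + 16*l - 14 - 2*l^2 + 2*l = -2*l^2 + 18*l - 28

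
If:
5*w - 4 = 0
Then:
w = 4/5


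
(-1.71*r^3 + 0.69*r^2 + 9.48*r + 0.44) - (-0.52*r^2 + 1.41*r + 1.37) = -1.71*r^3 + 1.21*r^2 + 8.07*r - 0.93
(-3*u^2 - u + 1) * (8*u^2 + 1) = -24*u^4 - 8*u^3 + 5*u^2 - u + 1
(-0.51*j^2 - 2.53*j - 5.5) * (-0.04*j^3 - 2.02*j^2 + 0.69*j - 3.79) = 0.0204*j^5 + 1.1314*j^4 + 4.9787*j^3 + 11.2972*j^2 + 5.7937*j + 20.845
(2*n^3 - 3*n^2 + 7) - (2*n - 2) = 2*n^3 - 3*n^2 - 2*n + 9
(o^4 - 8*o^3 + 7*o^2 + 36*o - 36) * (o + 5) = o^5 - 3*o^4 - 33*o^3 + 71*o^2 + 144*o - 180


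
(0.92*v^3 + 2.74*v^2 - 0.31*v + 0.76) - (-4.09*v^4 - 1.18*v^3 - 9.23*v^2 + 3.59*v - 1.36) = 4.09*v^4 + 2.1*v^3 + 11.97*v^2 - 3.9*v + 2.12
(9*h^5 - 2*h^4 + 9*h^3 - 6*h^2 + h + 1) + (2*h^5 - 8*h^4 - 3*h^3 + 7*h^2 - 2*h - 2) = 11*h^5 - 10*h^4 + 6*h^3 + h^2 - h - 1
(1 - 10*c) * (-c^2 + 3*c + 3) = 10*c^3 - 31*c^2 - 27*c + 3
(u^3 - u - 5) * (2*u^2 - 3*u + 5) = 2*u^5 - 3*u^4 + 3*u^3 - 7*u^2 + 10*u - 25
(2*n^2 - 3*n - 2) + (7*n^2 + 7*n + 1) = 9*n^2 + 4*n - 1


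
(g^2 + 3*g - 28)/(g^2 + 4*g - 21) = (g - 4)/(g - 3)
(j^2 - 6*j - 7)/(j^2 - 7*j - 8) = (j - 7)/(j - 8)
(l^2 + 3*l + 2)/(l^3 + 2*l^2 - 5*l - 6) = (l + 2)/(l^2 + l - 6)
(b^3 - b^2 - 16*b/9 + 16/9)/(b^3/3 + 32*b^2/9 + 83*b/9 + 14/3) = (9*b^3 - 9*b^2 - 16*b + 16)/(3*b^3 + 32*b^2 + 83*b + 42)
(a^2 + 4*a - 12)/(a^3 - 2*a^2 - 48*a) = (a - 2)/(a*(a - 8))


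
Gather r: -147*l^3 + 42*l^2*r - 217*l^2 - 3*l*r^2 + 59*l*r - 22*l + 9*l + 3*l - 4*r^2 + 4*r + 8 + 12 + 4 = -147*l^3 - 217*l^2 - 10*l + r^2*(-3*l - 4) + r*(42*l^2 + 59*l + 4) + 24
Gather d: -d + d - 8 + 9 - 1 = 0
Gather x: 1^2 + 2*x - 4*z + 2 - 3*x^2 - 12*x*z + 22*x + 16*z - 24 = -3*x^2 + x*(24 - 12*z) + 12*z - 21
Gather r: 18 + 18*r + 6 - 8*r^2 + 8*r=-8*r^2 + 26*r + 24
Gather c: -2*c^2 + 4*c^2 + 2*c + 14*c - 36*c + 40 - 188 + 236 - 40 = 2*c^2 - 20*c + 48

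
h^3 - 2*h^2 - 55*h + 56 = (h - 8)*(h - 1)*(h + 7)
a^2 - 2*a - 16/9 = (a - 8/3)*(a + 2/3)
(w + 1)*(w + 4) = w^2 + 5*w + 4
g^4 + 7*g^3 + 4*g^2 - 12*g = g*(g - 1)*(g + 2)*(g + 6)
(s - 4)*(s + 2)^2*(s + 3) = s^4 + 3*s^3 - 12*s^2 - 52*s - 48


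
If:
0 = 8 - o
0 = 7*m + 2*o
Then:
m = -16/7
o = 8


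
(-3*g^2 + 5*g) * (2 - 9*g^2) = 27*g^4 - 45*g^3 - 6*g^2 + 10*g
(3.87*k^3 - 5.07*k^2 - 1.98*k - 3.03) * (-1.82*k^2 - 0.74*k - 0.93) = -7.0434*k^5 + 6.3636*k^4 + 3.7563*k^3 + 11.6949*k^2 + 4.0836*k + 2.8179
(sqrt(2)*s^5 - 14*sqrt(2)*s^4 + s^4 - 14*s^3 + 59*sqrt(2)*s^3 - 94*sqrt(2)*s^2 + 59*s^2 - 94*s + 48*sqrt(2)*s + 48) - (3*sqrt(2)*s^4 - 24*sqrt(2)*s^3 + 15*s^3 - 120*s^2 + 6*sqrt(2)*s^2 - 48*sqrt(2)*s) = sqrt(2)*s^5 - 17*sqrt(2)*s^4 + s^4 - 29*s^3 + 83*sqrt(2)*s^3 - 100*sqrt(2)*s^2 + 179*s^2 - 94*s + 96*sqrt(2)*s + 48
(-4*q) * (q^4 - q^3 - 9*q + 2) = -4*q^5 + 4*q^4 + 36*q^2 - 8*q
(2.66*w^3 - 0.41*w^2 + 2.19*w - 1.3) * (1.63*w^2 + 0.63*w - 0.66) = 4.3358*w^5 + 1.0075*w^4 + 1.5558*w^3 - 0.4687*w^2 - 2.2644*w + 0.858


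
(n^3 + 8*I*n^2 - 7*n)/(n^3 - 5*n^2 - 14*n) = (-n^2 - 8*I*n + 7)/(-n^2 + 5*n + 14)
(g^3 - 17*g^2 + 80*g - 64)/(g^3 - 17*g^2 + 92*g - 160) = (g^2 - 9*g + 8)/(g^2 - 9*g + 20)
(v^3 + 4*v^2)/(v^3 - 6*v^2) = (v + 4)/(v - 6)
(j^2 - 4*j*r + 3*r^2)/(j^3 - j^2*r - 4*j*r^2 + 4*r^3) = (-j + 3*r)/(-j^2 + 4*r^2)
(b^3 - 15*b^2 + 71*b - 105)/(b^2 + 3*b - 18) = (b^2 - 12*b + 35)/(b + 6)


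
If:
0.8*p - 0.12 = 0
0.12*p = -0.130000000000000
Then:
No Solution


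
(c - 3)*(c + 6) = c^2 + 3*c - 18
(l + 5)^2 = l^2 + 10*l + 25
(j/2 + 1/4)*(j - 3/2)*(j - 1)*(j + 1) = j^4/2 - j^3/2 - 7*j^2/8 + j/2 + 3/8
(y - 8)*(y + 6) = y^2 - 2*y - 48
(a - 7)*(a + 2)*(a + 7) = a^3 + 2*a^2 - 49*a - 98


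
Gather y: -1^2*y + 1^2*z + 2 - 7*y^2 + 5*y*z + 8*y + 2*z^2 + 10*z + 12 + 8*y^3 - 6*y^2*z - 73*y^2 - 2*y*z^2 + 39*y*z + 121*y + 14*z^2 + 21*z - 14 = 8*y^3 + y^2*(-6*z - 80) + y*(-2*z^2 + 44*z + 128) + 16*z^2 + 32*z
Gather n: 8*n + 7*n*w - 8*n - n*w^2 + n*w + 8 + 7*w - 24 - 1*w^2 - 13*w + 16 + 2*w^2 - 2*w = n*(-w^2 + 8*w) + w^2 - 8*w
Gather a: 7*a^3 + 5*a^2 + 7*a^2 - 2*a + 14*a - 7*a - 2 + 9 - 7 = 7*a^3 + 12*a^2 + 5*a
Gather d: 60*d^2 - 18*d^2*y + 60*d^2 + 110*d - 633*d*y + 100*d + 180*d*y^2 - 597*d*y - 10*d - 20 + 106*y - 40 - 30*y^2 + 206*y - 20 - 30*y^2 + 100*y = d^2*(120 - 18*y) + d*(180*y^2 - 1230*y + 200) - 60*y^2 + 412*y - 80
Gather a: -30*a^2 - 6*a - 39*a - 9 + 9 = -30*a^2 - 45*a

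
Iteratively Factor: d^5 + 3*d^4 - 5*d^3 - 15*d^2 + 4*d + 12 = (d + 3)*(d^4 - 5*d^2 + 4) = (d - 2)*(d + 3)*(d^3 + 2*d^2 - d - 2) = (d - 2)*(d + 2)*(d + 3)*(d^2 - 1) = (d - 2)*(d - 1)*(d + 2)*(d + 3)*(d + 1)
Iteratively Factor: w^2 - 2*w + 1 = (w - 1)*(w - 1)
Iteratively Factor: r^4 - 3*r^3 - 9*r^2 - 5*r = (r - 5)*(r^3 + 2*r^2 + r) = (r - 5)*(r + 1)*(r^2 + r) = (r - 5)*(r + 1)^2*(r)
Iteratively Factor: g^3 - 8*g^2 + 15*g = (g - 3)*(g^2 - 5*g) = (g - 5)*(g - 3)*(g)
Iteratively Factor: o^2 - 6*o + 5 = (o - 5)*(o - 1)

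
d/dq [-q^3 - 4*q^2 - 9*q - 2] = -3*q^2 - 8*q - 9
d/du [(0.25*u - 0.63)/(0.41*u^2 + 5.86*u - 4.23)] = (-0.1025*u^2 + 0.5166*u + 2.6343)/(0.1681*u^4 + 4.8052*u^3 + 30.871*u^2 - 49.5756*u + 17.8929)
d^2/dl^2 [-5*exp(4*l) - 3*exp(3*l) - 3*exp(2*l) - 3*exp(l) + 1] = (-80*exp(3*l) - 27*exp(2*l) - 12*exp(l) - 3)*exp(l)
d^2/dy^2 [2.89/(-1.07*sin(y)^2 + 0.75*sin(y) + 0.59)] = (-13.235044*sin(y)^4 + 6.957675*sin(y)^3 + 10.929113*sin(y)^2 - 12.636525*sin(y) + 6.900164)/(-1.07*sin(y)^2 + 0.75*sin(y) + 0.59)^3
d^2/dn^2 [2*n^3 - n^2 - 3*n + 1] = 12*n - 2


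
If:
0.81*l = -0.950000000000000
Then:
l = -1.17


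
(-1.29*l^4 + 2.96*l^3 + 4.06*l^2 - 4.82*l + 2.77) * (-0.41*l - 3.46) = 0.5289*l^5 + 3.2498*l^4 - 11.9062*l^3 - 12.0714*l^2 + 15.5415*l - 9.5842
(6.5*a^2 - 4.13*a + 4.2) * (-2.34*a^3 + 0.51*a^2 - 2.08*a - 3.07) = -15.21*a^5 + 12.9792*a^4 - 25.4543*a^3 - 9.2226*a^2 + 3.9431*a - 12.894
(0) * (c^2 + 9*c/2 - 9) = 0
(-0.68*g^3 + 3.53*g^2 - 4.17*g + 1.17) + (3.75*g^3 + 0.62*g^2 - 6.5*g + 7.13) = 3.07*g^3 + 4.15*g^2 - 10.67*g + 8.3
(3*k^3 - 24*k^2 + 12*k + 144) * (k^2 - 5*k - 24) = 3*k^5 - 39*k^4 + 60*k^3 + 660*k^2 - 1008*k - 3456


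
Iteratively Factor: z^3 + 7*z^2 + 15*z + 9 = (z + 3)*(z^2 + 4*z + 3) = (z + 3)^2*(z + 1)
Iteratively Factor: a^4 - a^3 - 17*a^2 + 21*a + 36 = (a - 3)*(a^3 + 2*a^2 - 11*a - 12) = (a - 3)*(a + 1)*(a^2 + a - 12) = (a - 3)*(a + 1)*(a + 4)*(a - 3)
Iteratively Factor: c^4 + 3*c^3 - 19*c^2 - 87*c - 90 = (c + 2)*(c^3 + c^2 - 21*c - 45) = (c + 2)*(c + 3)*(c^2 - 2*c - 15) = (c - 5)*(c + 2)*(c + 3)*(c + 3)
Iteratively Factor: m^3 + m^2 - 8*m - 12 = (m + 2)*(m^2 - m - 6) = (m + 2)^2*(m - 3)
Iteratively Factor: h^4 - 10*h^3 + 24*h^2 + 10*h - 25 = (h + 1)*(h^3 - 11*h^2 + 35*h - 25) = (h - 1)*(h + 1)*(h^2 - 10*h + 25) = (h - 5)*(h - 1)*(h + 1)*(h - 5)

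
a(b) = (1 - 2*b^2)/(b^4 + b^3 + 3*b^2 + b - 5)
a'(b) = -4*b/(b^4 + b^3 + 3*b^2 + b - 5) + (1 - 2*b^2)*(-4*b^3 - 3*b^2 - 6*b - 1)/(b^4 + b^3 + 3*b^2 + b - 5)^2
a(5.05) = -0.06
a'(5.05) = 0.02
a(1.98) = -0.21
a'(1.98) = 0.13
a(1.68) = -0.26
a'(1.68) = 0.18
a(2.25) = -0.18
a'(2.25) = 0.10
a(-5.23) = -0.08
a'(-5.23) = -0.03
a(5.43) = -0.05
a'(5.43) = 0.02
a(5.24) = -0.05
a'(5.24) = 0.02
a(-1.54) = -1.47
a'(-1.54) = -6.66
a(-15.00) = -0.00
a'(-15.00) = 0.00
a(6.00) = -0.04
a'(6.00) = 0.01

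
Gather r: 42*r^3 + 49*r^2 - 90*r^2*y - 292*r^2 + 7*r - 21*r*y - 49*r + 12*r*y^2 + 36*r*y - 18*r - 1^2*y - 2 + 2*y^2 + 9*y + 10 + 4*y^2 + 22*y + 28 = 42*r^3 + r^2*(-90*y - 243) + r*(12*y^2 + 15*y - 60) + 6*y^2 + 30*y + 36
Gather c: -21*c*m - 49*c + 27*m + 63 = c*(-21*m - 49) + 27*m + 63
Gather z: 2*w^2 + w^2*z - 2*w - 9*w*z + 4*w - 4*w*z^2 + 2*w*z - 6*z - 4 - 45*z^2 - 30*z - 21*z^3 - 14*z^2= 2*w^2 + 2*w - 21*z^3 + z^2*(-4*w - 59) + z*(w^2 - 7*w - 36) - 4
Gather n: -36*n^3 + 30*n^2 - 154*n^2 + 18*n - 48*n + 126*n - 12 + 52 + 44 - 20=-36*n^3 - 124*n^2 + 96*n + 64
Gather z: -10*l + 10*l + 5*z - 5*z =0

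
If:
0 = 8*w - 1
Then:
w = 1/8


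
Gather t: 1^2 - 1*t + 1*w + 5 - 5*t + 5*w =-6*t + 6*w + 6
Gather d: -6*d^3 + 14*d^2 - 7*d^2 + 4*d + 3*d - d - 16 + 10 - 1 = -6*d^3 + 7*d^2 + 6*d - 7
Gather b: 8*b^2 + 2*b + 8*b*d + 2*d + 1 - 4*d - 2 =8*b^2 + b*(8*d + 2) - 2*d - 1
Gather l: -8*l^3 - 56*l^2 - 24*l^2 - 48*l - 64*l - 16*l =-8*l^3 - 80*l^2 - 128*l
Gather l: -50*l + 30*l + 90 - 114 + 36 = 12 - 20*l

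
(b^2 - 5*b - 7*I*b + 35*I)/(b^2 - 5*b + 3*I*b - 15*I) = (b - 7*I)/(b + 3*I)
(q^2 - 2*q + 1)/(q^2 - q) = (q - 1)/q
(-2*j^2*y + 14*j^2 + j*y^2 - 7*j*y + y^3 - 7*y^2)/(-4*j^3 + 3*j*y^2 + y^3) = (y - 7)/(2*j + y)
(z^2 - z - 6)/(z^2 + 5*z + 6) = (z - 3)/(z + 3)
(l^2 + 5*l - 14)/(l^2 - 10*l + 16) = (l + 7)/(l - 8)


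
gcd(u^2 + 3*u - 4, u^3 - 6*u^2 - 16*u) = 1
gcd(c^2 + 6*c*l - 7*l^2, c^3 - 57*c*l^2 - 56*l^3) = c + 7*l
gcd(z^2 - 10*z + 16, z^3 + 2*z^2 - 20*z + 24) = z - 2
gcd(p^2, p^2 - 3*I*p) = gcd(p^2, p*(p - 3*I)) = p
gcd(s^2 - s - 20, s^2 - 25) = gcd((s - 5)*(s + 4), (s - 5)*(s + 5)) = s - 5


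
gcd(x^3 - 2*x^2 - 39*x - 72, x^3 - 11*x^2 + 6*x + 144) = x^2 - 5*x - 24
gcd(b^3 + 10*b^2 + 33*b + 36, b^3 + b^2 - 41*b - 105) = b + 3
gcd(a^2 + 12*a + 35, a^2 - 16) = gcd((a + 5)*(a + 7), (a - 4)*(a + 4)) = 1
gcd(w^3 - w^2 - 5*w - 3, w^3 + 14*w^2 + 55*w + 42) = w + 1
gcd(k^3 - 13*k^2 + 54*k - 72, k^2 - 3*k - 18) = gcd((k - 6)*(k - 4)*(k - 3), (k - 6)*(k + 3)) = k - 6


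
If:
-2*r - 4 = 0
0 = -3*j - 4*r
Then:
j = 8/3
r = -2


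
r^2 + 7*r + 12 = (r + 3)*(r + 4)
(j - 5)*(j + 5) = j^2 - 25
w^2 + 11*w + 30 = (w + 5)*(w + 6)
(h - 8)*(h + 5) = h^2 - 3*h - 40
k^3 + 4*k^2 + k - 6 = (k - 1)*(k + 2)*(k + 3)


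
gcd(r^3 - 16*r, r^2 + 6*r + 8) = r + 4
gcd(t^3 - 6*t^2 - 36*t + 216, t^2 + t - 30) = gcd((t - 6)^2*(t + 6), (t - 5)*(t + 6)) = t + 6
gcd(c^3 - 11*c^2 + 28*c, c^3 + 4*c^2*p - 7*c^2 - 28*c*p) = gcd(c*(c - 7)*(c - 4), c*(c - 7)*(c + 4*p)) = c^2 - 7*c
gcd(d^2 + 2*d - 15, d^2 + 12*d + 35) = d + 5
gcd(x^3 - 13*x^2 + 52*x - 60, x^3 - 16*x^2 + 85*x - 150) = x^2 - 11*x + 30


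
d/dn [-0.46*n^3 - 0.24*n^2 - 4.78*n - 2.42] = -1.38*n^2 - 0.48*n - 4.78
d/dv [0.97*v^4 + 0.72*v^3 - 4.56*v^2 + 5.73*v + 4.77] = 3.88*v^3 + 2.16*v^2 - 9.12*v + 5.73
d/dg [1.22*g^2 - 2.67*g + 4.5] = 2.44*g - 2.67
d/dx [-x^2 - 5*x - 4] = -2*x - 5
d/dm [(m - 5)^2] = 2*m - 10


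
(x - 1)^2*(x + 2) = x^3 - 3*x + 2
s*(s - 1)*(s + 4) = s^3 + 3*s^2 - 4*s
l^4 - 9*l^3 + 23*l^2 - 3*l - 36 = (l - 4)*(l - 3)^2*(l + 1)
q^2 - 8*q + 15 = (q - 5)*(q - 3)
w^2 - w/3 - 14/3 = (w - 7/3)*(w + 2)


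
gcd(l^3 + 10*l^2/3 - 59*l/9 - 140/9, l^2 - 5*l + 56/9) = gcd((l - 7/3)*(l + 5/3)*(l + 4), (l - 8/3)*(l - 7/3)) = l - 7/3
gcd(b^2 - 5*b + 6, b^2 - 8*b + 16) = 1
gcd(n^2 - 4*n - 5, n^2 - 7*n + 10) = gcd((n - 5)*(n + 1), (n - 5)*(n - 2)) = n - 5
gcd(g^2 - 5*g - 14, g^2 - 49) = g - 7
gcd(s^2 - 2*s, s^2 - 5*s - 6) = 1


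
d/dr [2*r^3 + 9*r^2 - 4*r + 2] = 6*r^2 + 18*r - 4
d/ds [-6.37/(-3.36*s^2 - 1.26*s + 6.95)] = (-42.8064*s - 8.0262)/(3.36*s^2 + 1.26*s - 6.95)^2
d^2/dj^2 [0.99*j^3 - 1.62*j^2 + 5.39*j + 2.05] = 5.94*j - 3.24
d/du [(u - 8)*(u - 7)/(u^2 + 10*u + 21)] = 5*(5*u^2 - 14*u - 175)/(u^4 + 20*u^3 + 142*u^2 + 420*u + 441)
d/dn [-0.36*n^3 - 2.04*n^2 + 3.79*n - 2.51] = -1.08*n^2 - 4.08*n + 3.79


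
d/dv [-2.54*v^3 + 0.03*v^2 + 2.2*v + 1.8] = -7.62*v^2 + 0.06*v + 2.2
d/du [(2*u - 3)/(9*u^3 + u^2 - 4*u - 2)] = (18*u^3 + 2*u^2 - 8*u - (2*u - 3)*(27*u^2 + 2*u - 4) - 4)/(9*u^3 + u^2 - 4*u - 2)^2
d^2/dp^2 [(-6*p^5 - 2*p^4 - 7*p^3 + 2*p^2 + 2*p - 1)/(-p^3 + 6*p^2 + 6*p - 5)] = 4*(3*p^9 - 54*p^8 + 270*p^7 + 956*p^6 - 9*p^5 - 1434*p^4 + 746*p^3 - 180*p^2 + 219*p - 22)/(p^9 - 18*p^8 + 90*p^7 + 15*p^6 - 720*p^5 - 288*p^4 + 939*p^3 + 90*p^2 - 450*p + 125)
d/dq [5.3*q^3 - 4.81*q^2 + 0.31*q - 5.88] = 15.9*q^2 - 9.62*q + 0.31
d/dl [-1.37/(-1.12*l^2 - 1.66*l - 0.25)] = (-3.0688*l - 2.2742)/(1.12*l^2 + 1.66*l + 0.25)^2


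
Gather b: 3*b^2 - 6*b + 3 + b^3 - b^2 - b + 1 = b^3 + 2*b^2 - 7*b + 4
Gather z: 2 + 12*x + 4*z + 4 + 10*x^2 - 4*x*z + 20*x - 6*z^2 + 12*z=10*x^2 + 32*x - 6*z^2 + z*(16 - 4*x) + 6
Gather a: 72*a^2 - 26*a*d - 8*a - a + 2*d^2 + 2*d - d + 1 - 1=72*a^2 + a*(-26*d - 9) + 2*d^2 + d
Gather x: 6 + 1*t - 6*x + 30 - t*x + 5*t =6*t + x*(-t - 6) + 36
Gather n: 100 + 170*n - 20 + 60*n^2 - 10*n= 60*n^2 + 160*n + 80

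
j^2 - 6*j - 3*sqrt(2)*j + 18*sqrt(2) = (j - 6)*(j - 3*sqrt(2))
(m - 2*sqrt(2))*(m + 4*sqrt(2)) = m^2 + 2*sqrt(2)*m - 16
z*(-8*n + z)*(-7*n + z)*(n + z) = 56*n^3*z + 41*n^2*z^2 - 14*n*z^3 + z^4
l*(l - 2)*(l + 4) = l^3 + 2*l^2 - 8*l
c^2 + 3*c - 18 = (c - 3)*(c + 6)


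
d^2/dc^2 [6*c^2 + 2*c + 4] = 12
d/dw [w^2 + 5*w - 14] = 2*w + 5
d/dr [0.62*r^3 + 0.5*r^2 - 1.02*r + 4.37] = 1.86*r^2 + 1.0*r - 1.02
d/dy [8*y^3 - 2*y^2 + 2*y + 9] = 24*y^2 - 4*y + 2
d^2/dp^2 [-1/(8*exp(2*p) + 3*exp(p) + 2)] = (-2*(16*exp(p) + 3)^2*exp(p) + (32*exp(p) + 3)*(8*exp(2*p) + 3*exp(p) + 2))*exp(p)/(8*exp(2*p) + 3*exp(p) + 2)^3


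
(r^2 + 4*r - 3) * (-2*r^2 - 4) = -2*r^4 - 8*r^3 + 2*r^2 - 16*r + 12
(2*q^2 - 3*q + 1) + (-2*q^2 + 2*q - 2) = -q - 1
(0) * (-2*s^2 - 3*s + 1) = 0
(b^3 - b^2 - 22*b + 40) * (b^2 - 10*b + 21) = b^5 - 11*b^4 + 9*b^3 + 239*b^2 - 862*b + 840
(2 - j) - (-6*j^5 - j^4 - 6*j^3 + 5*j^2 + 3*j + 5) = 6*j^5 + j^4 + 6*j^3 - 5*j^2 - 4*j - 3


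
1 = 1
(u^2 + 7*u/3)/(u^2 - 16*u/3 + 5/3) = u*(3*u + 7)/(3*u^2 - 16*u + 5)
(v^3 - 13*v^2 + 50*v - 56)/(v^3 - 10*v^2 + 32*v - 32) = (v - 7)/(v - 4)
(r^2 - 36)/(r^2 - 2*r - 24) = (r + 6)/(r + 4)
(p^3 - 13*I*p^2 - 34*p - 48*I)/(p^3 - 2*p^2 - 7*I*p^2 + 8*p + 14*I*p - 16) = (p - 6*I)/(p - 2)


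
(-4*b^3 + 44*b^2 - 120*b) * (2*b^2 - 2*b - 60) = -8*b^5 + 96*b^4 - 88*b^3 - 2400*b^2 + 7200*b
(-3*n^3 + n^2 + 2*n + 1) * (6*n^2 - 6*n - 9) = -18*n^5 + 24*n^4 + 33*n^3 - 15*n^2 - 24*n - 9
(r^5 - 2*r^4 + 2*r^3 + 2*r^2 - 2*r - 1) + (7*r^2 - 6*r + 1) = r^5 - 2*r^4 + 2*r^3 + 9*r^2 - 8*r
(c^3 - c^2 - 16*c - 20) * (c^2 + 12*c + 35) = c^5 + 11*c^4 + 7*c^3 - 247*c^2 - 800*c - 700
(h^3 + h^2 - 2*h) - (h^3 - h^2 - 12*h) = 2*h^2 + 10*h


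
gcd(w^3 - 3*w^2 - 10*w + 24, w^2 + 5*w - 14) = w - 2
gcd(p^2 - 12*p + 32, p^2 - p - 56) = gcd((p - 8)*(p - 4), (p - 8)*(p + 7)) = p - 8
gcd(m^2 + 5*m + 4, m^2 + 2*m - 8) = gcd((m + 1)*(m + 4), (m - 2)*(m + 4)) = m + 4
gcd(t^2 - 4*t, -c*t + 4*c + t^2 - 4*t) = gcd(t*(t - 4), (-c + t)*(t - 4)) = t - 4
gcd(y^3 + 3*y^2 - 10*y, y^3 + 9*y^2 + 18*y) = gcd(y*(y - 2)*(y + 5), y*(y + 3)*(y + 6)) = y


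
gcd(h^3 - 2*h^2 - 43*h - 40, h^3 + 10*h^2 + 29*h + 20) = h^2 + 6*h + 5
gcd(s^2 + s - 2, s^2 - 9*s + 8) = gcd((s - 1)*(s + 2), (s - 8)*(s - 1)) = s - 1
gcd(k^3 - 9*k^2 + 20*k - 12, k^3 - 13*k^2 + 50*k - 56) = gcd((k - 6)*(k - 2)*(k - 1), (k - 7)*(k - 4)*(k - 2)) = k - 2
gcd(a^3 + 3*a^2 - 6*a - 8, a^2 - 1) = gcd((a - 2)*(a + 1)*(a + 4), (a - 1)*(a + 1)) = a + 1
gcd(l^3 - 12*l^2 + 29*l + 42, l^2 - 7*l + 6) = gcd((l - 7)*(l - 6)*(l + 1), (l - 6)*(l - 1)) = l - 6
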